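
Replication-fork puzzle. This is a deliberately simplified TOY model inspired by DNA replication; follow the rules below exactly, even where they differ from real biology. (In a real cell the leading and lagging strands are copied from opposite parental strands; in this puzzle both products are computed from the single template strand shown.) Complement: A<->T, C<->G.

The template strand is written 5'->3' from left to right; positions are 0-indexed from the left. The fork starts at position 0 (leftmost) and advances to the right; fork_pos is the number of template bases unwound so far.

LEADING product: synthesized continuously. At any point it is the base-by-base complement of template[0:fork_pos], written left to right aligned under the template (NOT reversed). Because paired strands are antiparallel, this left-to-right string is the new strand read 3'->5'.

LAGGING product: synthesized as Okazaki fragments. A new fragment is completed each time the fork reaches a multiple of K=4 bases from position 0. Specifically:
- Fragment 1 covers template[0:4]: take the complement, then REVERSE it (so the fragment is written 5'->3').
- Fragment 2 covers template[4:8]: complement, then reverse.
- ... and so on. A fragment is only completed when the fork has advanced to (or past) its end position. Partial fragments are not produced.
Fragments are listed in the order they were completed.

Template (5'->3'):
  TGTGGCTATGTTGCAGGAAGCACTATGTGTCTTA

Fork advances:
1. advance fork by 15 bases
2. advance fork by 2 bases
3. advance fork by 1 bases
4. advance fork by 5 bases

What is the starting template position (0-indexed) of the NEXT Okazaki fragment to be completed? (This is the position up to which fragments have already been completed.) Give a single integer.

Answer: 20

Derivation:
Step 1: advance 15 -> fork_pos = 0 + 15 = 15. Reached multiple(s) of 4: 4, 8, 12 -> fragments 1-3 completed (3 total).
Step 2: advance 2 -> fork_pos = 15 + 2 = 17. Reached multiple(s) of 4: 16 -> fragment 4 completed (4 total).
Step 3: advance 1 -> fork_pos = 17 + 1 = 18. Next multiple of 4 is 20 (not reached); still 4 fragment(s).
Step 4: advance 5 -> fork_pos = 18 + 5 = 23. Reached multiple(s) of 4: 20 -> fragment 5 completed (5 total).
5 fragment(s) completed, covering template[0:20] (5 x 4 = 20). The next fragment, fragment 6, covers template[20:24], so it starts at position 20.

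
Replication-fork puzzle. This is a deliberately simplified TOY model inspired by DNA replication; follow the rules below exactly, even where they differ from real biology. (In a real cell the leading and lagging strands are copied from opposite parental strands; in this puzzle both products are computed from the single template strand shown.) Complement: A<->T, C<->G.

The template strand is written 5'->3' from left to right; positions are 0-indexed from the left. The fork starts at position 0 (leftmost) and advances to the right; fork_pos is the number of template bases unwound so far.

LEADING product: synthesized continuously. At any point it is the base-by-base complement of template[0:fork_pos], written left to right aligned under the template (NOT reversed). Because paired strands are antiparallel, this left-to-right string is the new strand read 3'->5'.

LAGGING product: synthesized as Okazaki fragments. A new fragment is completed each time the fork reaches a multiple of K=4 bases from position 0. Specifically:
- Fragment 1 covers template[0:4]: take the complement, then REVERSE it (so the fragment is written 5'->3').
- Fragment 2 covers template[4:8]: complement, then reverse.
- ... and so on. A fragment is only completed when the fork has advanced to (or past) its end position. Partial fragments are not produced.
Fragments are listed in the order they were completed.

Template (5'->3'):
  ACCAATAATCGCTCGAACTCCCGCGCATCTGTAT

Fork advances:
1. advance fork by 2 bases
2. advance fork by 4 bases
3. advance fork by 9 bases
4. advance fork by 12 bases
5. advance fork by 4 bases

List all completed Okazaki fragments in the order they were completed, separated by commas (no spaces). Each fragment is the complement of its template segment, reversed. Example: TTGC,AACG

Answer: TGGT,TTAT,GCGA,TCGA,GAGT,GCGG,ATGC

Derivation:
Step 1: advance 2 -> fork_pos = 0 + 2 = 2. Next multiple of 4 is 4 (not reached); still 0 fragment(s).
Step 2: advance 4 -> fork_pos = 2 + 4 = 6. Reached multiple(s) of 4: 4 -> fragment 1 completed (1 total).
Step 3: advance 9 -> fork_pos = 6 + 9 = 15. Reached multiple(s) of 4: 8, 12 -> fragments 2-3 completed (3 total).
Step 4: advance 12 -> fork_pos = 15 + 12 = 27. Reached multiple(s) of 4: 16, 20, 24 -> fragments 4-6 completed (6 total).
Step 5: advance 4 -> fork_pos = 27 + 4 = 31. Reached multiple(s) of 4: 28 -> fragment 7 completed (7 total).
Final fork_pos = 31, so 7 fragment(s) are complete. Build each: template segment -> complement -> reverse.
Fragment 1: template[0:4] = ACCA -> complement TGGT -> reversed TGGT
Fragment 2: template[4:8] = ATAA -> complement TATT -> reversed TTAT
Fragment 3: template[8:12] = TCGC -> complement AGCG -> reversed GCGA
Fragment 4: template[12:16] = TCGA -> complement AGCT -> reversed TCGA
Fragment 5: template[16:20] = ACTC -> complement TGAG -> reversed GAGT
Fragment 6: template[20:24] = CCGC -> complement GGCG -> reversed GCGG
Fragment 7: template[24:28] = GCAT -> complement CGTA -> reversed ATGC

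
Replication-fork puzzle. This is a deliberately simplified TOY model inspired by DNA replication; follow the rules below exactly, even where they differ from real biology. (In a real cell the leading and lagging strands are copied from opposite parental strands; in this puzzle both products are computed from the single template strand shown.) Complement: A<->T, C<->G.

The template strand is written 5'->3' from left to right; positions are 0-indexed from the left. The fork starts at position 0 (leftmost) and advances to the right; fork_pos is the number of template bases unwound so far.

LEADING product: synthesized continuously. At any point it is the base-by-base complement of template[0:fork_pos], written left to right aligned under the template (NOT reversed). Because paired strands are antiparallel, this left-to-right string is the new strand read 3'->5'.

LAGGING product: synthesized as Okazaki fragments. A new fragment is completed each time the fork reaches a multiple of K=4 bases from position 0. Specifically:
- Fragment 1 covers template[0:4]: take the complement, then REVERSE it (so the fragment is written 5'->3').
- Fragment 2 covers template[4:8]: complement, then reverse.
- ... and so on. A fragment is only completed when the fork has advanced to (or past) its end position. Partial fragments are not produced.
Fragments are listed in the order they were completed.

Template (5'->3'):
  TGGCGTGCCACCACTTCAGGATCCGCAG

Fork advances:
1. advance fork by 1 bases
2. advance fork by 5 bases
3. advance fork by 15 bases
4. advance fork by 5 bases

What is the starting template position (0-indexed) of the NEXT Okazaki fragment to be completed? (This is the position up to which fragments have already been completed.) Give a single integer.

Step 1: advance 1 -> fork_pos = 0 + 1 = 1. Next multiple of 4 is 4 (not reached); still 0 fragment(s).
Step 2: advance 5 -> fork_pos = 1 + 5 = 6. Reached multiple(s) of 4: 4 -> fragment 1 completed (1 total).
Step 3: advance 15 -> fork_pos = 6 + 15 = 21. Reached multiple(s) of 4: 8, 12, 16, 20 -> fragments 2-5 completed (5 total).
Step 4: advance 5 -> fork_pos = 21 + 5 = 26. Reached multiple(s) of 4: 24 -> fragment 6 completed (6 total).
6 fragment(s) completed, covering template[0:24] (6 x 4 = 24). The next fragment, fragment 7, covers template[24:28], so it starts at position 24.

Answer: 24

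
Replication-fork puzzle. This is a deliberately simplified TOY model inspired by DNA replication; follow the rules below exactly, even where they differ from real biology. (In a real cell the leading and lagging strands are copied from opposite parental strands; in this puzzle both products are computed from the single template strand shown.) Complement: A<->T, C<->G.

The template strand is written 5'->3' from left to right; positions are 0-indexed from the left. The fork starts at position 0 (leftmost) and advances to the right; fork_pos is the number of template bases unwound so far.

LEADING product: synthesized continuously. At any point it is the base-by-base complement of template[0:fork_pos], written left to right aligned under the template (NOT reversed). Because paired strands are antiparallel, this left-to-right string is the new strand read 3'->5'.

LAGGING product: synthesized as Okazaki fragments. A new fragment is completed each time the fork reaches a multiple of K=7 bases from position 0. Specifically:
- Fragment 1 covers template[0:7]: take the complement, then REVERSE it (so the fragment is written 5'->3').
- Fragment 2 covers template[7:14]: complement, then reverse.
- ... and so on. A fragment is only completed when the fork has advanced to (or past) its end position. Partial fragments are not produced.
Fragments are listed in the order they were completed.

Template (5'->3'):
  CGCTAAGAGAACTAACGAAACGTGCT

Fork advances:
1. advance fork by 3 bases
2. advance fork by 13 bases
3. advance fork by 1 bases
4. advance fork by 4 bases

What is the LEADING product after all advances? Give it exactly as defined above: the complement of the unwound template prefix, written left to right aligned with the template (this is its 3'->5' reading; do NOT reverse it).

Answer: GCGATTCTCTTGATTGCTTTG

Derivation:
Step 1: advance 3 -> fork_pos = 0 + 3 = 3.
Step 2: advance 13 -> fork_pos = 3 + 13 = 16.
Step 3: advance 1 -> fork_pos = 16 + 1 = 17.
Step 4: advance 4 -> fork_pos = 17 + 4 = 21.
Unwound prefix: template[0:21] = CGCTAAGAGAACTAACGAAAC
Complement it base by base (A<->T, C<->G), keeping left-to-right order:
  [0:5] CGCTA -> GCGAT
  [5:10] AGAGA -> TCTCT
  [10:15] ACTAA -> TGATT
  [15:20] CGAAA -> GCTTT
  [20:21] C -> G
Concatenate: GCGATTCTCTTGATTGCTTTG (length 21; written aligned with the template, i.e. 3'->5').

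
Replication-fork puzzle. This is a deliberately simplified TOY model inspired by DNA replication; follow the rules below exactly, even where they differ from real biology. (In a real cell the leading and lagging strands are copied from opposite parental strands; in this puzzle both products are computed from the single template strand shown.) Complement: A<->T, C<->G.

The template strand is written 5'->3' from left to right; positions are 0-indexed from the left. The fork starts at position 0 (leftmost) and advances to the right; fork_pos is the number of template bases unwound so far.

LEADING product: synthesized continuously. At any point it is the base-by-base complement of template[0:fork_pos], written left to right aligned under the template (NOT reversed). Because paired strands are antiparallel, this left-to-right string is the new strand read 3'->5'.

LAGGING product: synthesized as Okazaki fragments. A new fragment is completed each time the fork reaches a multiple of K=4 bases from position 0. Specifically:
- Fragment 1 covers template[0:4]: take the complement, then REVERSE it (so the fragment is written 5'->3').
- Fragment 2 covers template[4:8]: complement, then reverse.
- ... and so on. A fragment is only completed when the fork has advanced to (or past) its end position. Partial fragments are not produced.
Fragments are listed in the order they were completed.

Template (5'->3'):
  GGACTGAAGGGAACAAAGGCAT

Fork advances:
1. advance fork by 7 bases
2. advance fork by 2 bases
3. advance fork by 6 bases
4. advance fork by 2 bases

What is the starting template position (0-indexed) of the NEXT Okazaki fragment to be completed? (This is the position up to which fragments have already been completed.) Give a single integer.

Answer: 16

Derivation:
Step 1: advance 7 -> fork_pos = 0 + 7 = 7. Reached multiple(s) of 4: 4 -> fragment 1 completed (1 total).
Step 2: advance 2 -> fork_pos = 7 + 2 = 9. Reached multiple(s) of 4: 8 -> fragment 2 completed (2 total).
Step 3: advance 6 -> fork_pos = 9 + 6 = 15. Reached multiple(s) of 4: 12 -> fragment 3 completed (3 total).
Step 4: advance 2 -> fork_pos = 15 + 2 = 17. Reached multiple(s) of 4: 16 -> fragment 4 completed (4 total).
4 fragment(s) completed, covering template[0:16] (4 x 4 = 16). The next fragment, fragment 5, covers template[16:20], so it starts at position 16.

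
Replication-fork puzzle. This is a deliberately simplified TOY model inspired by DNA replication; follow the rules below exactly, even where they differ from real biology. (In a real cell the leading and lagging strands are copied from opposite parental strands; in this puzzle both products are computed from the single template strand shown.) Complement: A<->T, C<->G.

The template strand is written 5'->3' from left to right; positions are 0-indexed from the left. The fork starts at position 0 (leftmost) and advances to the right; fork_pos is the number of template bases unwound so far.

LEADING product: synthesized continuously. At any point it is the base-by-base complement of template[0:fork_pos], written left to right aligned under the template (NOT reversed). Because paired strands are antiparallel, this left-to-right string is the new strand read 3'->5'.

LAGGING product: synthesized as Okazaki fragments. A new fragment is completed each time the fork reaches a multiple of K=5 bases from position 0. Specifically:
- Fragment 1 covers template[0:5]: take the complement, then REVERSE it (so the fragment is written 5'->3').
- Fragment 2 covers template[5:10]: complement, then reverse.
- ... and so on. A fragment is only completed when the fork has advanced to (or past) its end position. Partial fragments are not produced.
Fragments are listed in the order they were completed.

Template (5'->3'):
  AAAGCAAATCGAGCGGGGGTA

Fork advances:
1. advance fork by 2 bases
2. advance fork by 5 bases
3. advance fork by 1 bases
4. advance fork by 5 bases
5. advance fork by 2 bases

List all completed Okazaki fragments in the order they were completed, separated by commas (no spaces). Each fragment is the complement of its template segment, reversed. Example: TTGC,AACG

Step 1: advance 2 -> fork_pos = 0 + 2 = 2. Next multiple of 5 is 5 (not reached); still 0 fragment(s).
Step 2: advance 5 -> fork_pos = 2 + 5 = 7. Reached multiple(s) of 5: 5 -> fragment 1 completed (1 total).
Step 3: advance 1 -> fork_pos = 7 + 1 = 8. Next multiple of 5 is 10 (not reached); still 1 fragment(s).
Step 4: advance 5 -> fork_pos = 8 + 5 = 13. Reached multiple(s) of 5: 10 -> fragment 2 completed (2 total).
Step 5: advance 2 -> fork_pos = 13 + 2 = 15. Reached multiple(s) of 5: 15 -> fragment 3 completed (3 total).
Final fork_pos = 15, so 3 fragment(s) are complete. Build each: template segment -> complement -> reverse.
Fragment 1: template[0:5] = AAAGC -> complement TTTCG -> reversed GCTTT
Fragment 2: template[5:10] = AAATC -> complement TTTAG -> reversed GATTT
Fragment 3: template[10:15] = GAGCG -> complement CTCGC -> reversed CGCTC

Answer: GCTTT,GATTT,CGCTC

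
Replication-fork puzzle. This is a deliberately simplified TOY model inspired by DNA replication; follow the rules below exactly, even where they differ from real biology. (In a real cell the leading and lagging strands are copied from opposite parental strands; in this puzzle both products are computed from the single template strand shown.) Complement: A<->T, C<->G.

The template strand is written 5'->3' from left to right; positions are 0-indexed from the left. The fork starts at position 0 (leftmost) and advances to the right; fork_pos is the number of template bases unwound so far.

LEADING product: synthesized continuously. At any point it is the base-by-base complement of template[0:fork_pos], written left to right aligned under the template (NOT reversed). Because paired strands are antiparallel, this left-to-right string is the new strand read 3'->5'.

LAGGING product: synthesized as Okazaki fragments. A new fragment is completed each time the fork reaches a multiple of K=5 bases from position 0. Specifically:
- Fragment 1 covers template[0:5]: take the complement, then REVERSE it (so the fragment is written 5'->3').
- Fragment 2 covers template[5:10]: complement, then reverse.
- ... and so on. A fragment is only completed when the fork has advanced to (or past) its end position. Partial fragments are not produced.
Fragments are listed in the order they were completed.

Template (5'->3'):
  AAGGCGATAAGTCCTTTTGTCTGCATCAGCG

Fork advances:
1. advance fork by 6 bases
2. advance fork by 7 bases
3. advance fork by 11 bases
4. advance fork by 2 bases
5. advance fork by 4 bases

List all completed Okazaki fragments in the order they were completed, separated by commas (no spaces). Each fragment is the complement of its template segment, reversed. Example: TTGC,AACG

Step 1: advance 6 -> fork_pos = 0 + 6 = 6. Reached multiple(s) of 5: 5 -> fragment 1 completed (1 total).
Step 2: advance 7 -> fork_pos = 6 + 7 = 13. Reached multiple(s) of 5: 10 -> fragment 2 completed (2 total).
Step 3: advance 11 -> fork_pos = 13 + 11 = 24. Reached multiple(s) of 5: 15, 20 -> fragments 3-4 completed (4 total).
Step 4: advance 2 -> fork_pos = 24 + 2 = 26. Reached multiple(s) of 5: 25 -> fragment 5 completed (5 total).
Step 5: advance 4 -> fork_pos = 26 + 4 = 30. Reached multiple(s) of 5: 30 -> fragment 6 completed (6 total).
Final fork_pos = 30, so 6 fragment(s) are complete. Build each: template segment -> complement -> reverse.
Fragment 1: template[0:5] = AAGGC -> complement TTCCG -> reversed GCCTT
Fragment 2: template[5:10] = GATAA -> complement CTATT -> reversed TTATC
Fragment 3: template[10:15] = GTCCT -> complement CAGGA -> reversed AGGAC
Fragment 4: template[15:20] = TTTGT -> complement AAACA -> reversed ACAAA
Fragment 5: template[20:25] = CTGCA -> complement GACGT -> reversed TGCAG
Fragment 6: template[25:30] = TCAGC -> complement AGTCG -> reversed GCTGA

Answer: GCCTT,TTATC,AGGAC,ACAAA,TGCAG,GCTGA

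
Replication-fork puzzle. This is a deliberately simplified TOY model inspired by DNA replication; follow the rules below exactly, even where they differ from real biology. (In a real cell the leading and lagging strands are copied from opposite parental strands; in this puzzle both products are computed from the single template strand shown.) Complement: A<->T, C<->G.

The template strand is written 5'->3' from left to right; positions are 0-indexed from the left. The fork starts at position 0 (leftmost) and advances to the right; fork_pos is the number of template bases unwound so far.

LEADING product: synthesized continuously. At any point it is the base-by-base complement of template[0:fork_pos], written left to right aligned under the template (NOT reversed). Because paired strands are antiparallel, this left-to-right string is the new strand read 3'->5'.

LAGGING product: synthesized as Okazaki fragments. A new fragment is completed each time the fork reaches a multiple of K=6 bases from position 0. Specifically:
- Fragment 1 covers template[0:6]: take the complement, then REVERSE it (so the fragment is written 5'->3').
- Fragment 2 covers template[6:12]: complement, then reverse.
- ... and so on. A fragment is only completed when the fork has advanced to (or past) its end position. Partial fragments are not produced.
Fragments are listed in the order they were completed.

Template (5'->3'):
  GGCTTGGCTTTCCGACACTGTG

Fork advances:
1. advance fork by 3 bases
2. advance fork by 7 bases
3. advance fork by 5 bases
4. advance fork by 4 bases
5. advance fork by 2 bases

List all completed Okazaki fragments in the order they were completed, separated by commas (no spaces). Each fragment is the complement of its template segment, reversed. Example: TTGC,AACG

Answer: CAAGCC,GAAAGC,GTGTCG

Derivation:
Step 1: advance 3 -> fork_pos = 0 + 3 = 3. Next multiple of 6 is 6 (not reached); still 0 fragment(s).
Step 2: advance 7 -> fork_pos = 3 + 7 = 10. Reached multiple(s) of 6: 6 -> fragment 1 completed (1 total).
Step 3: advance 5 -> fork_pos = 10 + 5 = 15. Reached multiple(s) of 6: 12 -> fragment 2 completed (2 total).
Step 4: advance 4 -> fork_pos = 15 + 4 = 19. Reached multiple(s) of 6: 18 -> fragment 3 completed (3 total).
Step 5: advance 2 -> fork_pos = 19 + 2 = 21. Next multiple of 6 is 24 (not reached); still 3 fragment(s).
Final fork_pos = 21, so 3 fragment(s) are complete. Build each: template segment -> complement -> reverse.
Fragment 1: template[0:6] = GGCTTG -> complement CCGAAC -> reversed CAAGCC
Fragment 2: template[6:12] = GCTTTC -> complement CGAAAG -> reversed GAAAGC
Fragment 3: template[12:18] = CGACAC -> complement GCTGTG -> reversed GTGTCG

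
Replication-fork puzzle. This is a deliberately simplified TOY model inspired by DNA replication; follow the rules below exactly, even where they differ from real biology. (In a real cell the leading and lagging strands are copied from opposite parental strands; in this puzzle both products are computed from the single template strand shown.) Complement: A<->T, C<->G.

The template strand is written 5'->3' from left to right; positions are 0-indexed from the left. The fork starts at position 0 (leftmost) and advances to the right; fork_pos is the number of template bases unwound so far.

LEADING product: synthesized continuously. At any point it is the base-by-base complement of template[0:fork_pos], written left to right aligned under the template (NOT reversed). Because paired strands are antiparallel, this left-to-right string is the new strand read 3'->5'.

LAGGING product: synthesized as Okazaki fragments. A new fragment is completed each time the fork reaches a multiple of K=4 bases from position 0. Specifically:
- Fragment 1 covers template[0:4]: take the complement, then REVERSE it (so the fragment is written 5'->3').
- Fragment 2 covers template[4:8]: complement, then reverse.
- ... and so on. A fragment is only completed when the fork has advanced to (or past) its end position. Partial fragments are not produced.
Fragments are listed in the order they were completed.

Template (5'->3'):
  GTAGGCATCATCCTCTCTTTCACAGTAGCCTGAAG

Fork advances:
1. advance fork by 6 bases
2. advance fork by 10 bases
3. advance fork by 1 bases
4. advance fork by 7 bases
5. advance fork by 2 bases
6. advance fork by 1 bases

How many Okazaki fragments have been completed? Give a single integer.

Answer: 6

Derivation:
Step 1: advance 6 -> fork_pos = 0 + 6 = 6. Reached multiple(s) of 4: 4 -> fragment 1 completed (1 total).
Step 2: advance 10 -> fork_pos = 6 + 10 = 16. Reached multiple(s) of 4: 8, 12, 16 -> fragments 2-4 completed (4 total).
Step 3: advance 1 -> fork_pos = 16 + 1 = 17. Next multiple of 4 is 20 (not reached); still 4 fragment(s).
Step 4: advance 7 -> fork_pos = 17 + 7 = 24. Reached multiple(s) of 4: 20, 24 -> fragments 5-6 completed (6 total).
Step 5: advance 2 -> fork_pos = 24 + 2 = 26. Next multiple of 4 is 28 (not reached); still 6 fragment(s).
Step 6: advance 1 -> fork_pos = 26 + 1 = 27. Next multiple of 4 is 28 (not reached); still 6 fragment(s).
Check: final fork_pos = 27; the multiples of 4 that are <= 27 are 4..24 -> 27 // 4 = 6 completed fragment(s).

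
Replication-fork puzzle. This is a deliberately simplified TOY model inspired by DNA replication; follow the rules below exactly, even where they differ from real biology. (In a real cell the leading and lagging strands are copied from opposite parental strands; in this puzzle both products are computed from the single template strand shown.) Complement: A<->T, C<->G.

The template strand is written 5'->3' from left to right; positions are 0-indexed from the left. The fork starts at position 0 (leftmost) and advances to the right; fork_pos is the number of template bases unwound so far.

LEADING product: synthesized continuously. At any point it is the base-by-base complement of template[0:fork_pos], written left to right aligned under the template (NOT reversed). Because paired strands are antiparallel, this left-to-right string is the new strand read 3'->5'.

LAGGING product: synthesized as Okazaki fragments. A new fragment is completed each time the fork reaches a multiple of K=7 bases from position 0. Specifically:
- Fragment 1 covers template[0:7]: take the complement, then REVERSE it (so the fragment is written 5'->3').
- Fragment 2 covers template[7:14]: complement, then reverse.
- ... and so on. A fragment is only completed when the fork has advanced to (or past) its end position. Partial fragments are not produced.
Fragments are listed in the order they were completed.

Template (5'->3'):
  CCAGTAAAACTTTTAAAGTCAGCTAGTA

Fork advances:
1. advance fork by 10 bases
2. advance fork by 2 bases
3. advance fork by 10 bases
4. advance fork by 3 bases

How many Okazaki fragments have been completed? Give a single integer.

Step 1: advance 10 -> fork_pos = 0 + 10 = 10. Reached multiple(s) of 7: 7 -> fragment 1 completed (1 total).
Step 2: advance 2 -> fork_pos = 10 + 2 = 12. Next multiple of 7 is 14 (not reached); still 1 fragment(s).
Step 3: advance 10 -> fork_pos = 12 + 10 = 22. Reached multiple(s) of 7: 14, 21 -> fragments 2-3 completed (3 total).
Step 4: advance 3 -> fork_pos = 22 + 3 = 25. Next multiple of 7 is 28 (not reached); still 3 fragment(s).
Check: final fork_pos = 25; the multiples of 7 that are <= 25 are 7..21 -> 25 // 7 = 3 completed fragment(s).

Answer: 3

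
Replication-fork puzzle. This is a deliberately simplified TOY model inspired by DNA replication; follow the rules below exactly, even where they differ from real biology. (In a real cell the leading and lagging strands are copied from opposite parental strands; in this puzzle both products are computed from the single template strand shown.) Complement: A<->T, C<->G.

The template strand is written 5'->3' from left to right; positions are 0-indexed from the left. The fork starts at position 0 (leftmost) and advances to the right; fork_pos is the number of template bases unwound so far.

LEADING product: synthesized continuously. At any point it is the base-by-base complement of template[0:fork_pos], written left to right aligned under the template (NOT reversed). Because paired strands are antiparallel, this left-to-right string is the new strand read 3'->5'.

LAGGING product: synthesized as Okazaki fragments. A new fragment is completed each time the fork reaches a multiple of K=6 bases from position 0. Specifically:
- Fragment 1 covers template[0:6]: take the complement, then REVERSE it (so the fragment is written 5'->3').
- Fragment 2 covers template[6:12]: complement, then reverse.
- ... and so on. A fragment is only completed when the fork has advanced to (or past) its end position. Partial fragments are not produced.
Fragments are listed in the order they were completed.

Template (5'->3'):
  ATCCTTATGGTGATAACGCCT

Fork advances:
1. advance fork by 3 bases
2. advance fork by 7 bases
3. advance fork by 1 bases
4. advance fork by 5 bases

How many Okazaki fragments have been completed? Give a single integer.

Step 1: advance 3 -> fork_pos = 0 + 3 = 3. Next multiple of 6 is 6 (not reached); still 0 fragment(s).
Step 2: advance 7 -> fork_pos = 3 + 7 = 10. Reached multiple(s) of 6: 6 -> fragment 1 completed (1 total).
Step 3: advance 1 -> fork_pos = 10 + 1 = 11. Next multiple of 6 is 12 (not reached); still 1 fragment(s).
Step 4: advance 5 -> fork_pos = 11 + 5 = 16. Reached multiple(s) of 6: 12 -> fragment 2 completed (2 total).
Check: final fork_pos = 16; the multiples of 6 that are <= 16 are 6..12 -> 16 // 6 = 2 completed fragment(s).

Answer: 2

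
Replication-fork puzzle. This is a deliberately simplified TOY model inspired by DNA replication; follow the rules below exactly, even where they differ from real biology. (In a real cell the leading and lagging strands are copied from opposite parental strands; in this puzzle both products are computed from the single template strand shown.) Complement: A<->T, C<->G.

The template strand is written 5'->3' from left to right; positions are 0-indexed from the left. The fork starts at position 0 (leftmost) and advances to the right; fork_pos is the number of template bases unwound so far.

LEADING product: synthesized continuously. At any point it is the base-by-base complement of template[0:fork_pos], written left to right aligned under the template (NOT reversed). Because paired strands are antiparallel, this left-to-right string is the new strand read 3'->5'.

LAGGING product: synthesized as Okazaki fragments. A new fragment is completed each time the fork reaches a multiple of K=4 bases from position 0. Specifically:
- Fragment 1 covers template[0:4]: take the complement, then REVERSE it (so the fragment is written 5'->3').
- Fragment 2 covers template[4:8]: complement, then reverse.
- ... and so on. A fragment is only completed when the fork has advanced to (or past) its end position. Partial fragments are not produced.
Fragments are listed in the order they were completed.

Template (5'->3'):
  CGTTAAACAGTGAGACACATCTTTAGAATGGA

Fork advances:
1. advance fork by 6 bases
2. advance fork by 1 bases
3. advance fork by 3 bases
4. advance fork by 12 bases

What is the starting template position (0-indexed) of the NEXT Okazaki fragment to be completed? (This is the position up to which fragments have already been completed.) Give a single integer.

Answer: 20

Derivation:
Step 1: advance 6 -> fork_pos = 0 + 6 = 6. Reached multiple(s) of 4: 4 -> fragment 1 completed (1 total).
Step 2: advance 1 -> fork_pos = 6 + 1 = 7. Next multiple of 4 is 8 (not reached); still 1 fragment(s).
Step 3: advance 3 -> fork_pos = 7 + 3 = 10. Reached multiple(s) of 4: 8 -> fragment 2 completed (2 total).
Step 4: advance 12 -> fork_pos = 10 + 12 = 22. Reached multiple(s) of 4: 12, 16, 20 -> fragments 3-5 completed (5 total).
5 fragment(s) completed, covering template[0:20] (5 x 4 = 20). The next fragment, fragment 6, covers template[20:24], so it starts at position 20.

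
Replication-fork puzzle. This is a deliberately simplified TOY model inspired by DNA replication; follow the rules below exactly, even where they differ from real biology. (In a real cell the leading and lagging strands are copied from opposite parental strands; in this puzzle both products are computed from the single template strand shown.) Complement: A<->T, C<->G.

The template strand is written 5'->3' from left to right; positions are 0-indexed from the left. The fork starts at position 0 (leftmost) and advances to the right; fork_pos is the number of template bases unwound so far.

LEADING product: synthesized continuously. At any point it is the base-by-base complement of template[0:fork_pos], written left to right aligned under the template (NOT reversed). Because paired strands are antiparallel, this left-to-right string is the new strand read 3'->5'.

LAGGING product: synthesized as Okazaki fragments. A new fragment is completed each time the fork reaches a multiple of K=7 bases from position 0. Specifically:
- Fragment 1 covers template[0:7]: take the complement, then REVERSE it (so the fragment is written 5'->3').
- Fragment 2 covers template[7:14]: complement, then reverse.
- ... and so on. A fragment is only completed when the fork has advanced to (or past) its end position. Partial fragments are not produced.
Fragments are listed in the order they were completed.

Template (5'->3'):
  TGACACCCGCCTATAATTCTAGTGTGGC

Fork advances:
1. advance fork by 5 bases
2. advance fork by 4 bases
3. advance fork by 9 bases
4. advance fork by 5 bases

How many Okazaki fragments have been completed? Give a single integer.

Answer: 3

Derivation:
Step 1: advance 5 -> fork_pos = 0 + 5 = 5. Next multiple of 7 is 7 (not reached); still 0 fragment(s).
Step 2: advance 4 -> fork_pos = 5 + 4 = 9. Reached multiple(s) of 7: 7 -> fragment 1 completed (1 total).
Step 3: advance 9 -> fork_pos = 9 + 9 = 18. Reached multiple(s) of 7: 14 -> fragment 2 completed (2 total).
Step 4: advance 5 -> fork_pos = 18 + 5 = 23. Reached multiple(s) of 7: 21 -> fragment 3 completed (3 total).
Check: final fork_pos = 23; the multiples of 7 that are <= 23 are 7..21 -> 23 // 7 = 3 completed fragment(s).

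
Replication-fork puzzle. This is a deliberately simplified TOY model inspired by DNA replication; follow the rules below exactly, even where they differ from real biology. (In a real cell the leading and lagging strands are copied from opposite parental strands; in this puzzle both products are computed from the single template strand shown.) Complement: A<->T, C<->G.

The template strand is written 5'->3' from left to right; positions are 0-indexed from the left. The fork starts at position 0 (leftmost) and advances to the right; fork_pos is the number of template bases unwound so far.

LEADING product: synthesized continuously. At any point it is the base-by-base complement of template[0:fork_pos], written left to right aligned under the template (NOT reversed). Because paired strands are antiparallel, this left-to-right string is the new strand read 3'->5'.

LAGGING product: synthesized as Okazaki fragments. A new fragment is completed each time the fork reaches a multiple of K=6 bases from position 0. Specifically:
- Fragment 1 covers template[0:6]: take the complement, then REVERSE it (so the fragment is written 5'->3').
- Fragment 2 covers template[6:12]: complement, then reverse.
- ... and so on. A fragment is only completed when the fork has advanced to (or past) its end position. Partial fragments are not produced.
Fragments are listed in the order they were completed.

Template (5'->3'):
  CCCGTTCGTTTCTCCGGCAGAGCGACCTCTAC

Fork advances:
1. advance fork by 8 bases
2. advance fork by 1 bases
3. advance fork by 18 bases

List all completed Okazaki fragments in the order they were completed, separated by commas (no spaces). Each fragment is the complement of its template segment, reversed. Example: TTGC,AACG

Answer: AACGGG,GAAACG,GCCGGA,CGCTCT

Derivation:
Step 1: advance 8 -> fork_pos = 0 + 8 = 8. Reached multiple(s) of 6: 6 -> fragment 1 completed (1 total).
Step 2: advance 1 -> fork_pos = 8 + 1 = 9. Next multiple of 6 is 12 (not reached); still 1 fragment(s).
Step 3: advance 18 -> fork_pos = 9 + 18 = 27. Reached multiple(s) of 6: 12, 18, 24 -> fragments 2-4 completed (4 total).
Final fork_pos = 27, so 4 fragment(s) are complete. Build each: template segment -> complement -> reverse.
Fragment 1: template[0:6] = CCCGTT -> complement GGGCAA -> reversed AACGGG
Fragment 2: template[6:12] = CGTTTC -> complement GCAAAG -> reversed GAAACG
Fragment 3: template[12:18] = TCCGGC -> complement AGGCCG -> reversed GCCGGA
Fragment 4: template[18:24] = AGAGCG -> complement TCTCGC -> reversed CGCTCT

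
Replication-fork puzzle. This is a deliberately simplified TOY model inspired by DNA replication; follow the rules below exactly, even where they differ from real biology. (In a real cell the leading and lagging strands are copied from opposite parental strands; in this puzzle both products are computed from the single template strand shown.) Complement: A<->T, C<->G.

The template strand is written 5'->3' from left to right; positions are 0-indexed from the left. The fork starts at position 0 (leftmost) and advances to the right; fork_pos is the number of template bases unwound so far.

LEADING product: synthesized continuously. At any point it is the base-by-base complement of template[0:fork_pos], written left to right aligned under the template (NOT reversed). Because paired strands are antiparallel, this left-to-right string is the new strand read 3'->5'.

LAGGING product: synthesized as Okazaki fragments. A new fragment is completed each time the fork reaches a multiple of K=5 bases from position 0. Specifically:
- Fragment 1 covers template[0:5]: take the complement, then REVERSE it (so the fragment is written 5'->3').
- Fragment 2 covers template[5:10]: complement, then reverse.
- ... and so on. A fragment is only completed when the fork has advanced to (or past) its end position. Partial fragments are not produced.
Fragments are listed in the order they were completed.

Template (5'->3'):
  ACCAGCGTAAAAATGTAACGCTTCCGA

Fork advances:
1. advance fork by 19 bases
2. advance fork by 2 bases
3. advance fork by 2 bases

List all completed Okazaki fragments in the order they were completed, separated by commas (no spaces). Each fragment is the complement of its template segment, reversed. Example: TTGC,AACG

Answer: CTGGT,TTACG,CATTT,CGTTA

Derivation:
Step 1: advance 19 -> fork_pos = 0 + 19 = 19. Reached multiple(s) of 5: 5, 10, 15 -> fragments 1-3 completed (3 total).
Step 2: advance 2 -> fork_pos = 19 + 2 = 21. Reached multiple(s) of 5: 20 -> fragment 4 completed (4 total).
Step 3: advance 2 -> fork_pos = 21 + 2 = 23. Next multiple of 5 is 25 (not reached); still 4 fragment(s).
Final fork_pos = 23, so 4 fragment(s) are complete. Build each: template segment -> complement -> reverse.
Fragment 1: template[0:5] = ACCAG -> complement TGGTC -> reversed CTGGT
Fragment 2: template[5:10] = CGTAA -> complement GCATT -> reversed TTACG
Fragment 3: template[10:15] = AAATG -> complement TTTAC -> reversed CATTT
Fragment 4: template[15:20] = TAACG -> complement ATTGC -> reversed CGTTA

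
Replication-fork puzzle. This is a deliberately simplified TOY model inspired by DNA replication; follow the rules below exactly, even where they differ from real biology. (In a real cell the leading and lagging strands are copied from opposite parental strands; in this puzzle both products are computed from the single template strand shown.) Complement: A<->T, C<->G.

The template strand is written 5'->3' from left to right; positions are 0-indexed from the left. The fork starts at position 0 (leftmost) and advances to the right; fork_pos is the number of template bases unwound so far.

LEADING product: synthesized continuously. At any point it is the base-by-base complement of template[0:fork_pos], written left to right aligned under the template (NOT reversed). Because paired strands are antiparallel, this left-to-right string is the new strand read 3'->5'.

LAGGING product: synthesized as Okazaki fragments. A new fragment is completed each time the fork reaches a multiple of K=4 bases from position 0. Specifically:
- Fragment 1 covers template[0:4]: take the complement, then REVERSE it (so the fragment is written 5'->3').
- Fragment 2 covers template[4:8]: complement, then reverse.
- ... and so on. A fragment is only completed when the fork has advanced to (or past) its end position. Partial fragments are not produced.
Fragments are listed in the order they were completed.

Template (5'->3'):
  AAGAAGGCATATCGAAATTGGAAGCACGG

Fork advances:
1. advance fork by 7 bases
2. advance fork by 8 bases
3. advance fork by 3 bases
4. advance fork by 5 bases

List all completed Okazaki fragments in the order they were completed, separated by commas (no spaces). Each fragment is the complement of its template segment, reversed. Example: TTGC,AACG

Answer: TCTT,GCCT,ATAT,TTCG,CAAT

Derivation:
Step 1: advance 7 -> fork_pos = 0 + 7 = 7. Reached multiple(s) of 4: 4 -> fragment 1 completed (1 total).
Step 2: advance 8 -> fork_pos = 7 + 8 = 15. Reached multiple(s) of 4: 8, 12 -> fragments 2-3 completed (3 total).
Step 3: advance 3 -> fork_pos = 15 + 3 = 18. Reached multiple(s) of 4: 16 -> fragment 4 completed (4 total).
Step 4: advance 5 -> fork_pos = 18 + 5 = 23. Reached multiple(s) of 4: 20 -> fragment 5 completed (5 total).
Final fork_pos = 23, so 5 fragment(s) are complete. Build each: template segment -> complement -> reverse.
Fragment 1: template[0:4] = AAGA -> complement TTCT -> reversed TCTT
Fragment 2: template[4:8] = AGGC -> complement TCCG -> reversed GCCT
Fragment 3: template[8:12] = ATAT -> complement TATA -> reversed ATAT
Fragment 4: template[12:16] = CGAA -> complement GCTT -> reversed TTCG
Fragment 5: template[16:20] = ATTG -> complement TAAC -> reversed CAAT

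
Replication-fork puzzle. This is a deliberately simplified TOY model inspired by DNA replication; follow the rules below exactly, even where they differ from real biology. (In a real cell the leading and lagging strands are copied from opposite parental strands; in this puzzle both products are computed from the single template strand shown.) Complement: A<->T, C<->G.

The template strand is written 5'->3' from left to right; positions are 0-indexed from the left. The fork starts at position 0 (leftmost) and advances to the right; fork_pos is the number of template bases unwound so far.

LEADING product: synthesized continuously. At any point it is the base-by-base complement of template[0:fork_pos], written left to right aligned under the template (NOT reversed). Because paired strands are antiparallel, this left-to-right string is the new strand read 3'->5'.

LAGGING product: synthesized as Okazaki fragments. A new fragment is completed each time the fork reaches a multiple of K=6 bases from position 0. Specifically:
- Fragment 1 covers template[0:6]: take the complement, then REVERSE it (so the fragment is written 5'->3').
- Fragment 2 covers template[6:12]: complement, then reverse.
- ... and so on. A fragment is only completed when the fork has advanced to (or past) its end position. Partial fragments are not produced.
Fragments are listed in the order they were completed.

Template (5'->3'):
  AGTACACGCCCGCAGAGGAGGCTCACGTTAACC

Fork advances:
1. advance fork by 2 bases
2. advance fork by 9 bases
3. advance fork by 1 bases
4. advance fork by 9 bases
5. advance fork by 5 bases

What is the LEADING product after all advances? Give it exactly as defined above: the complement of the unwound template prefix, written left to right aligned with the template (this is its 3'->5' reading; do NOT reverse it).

Answer: TCATGTGCGGGCGTCTCCTCCGAGTG

Derivation:
Step 1: advance 2 -> fork_pos = 0 + 2 = 2.
Step 2: advance 9 -> fork_pos = 2 + 9 = 11.
Step 3: advance 1 -> fork_pos = 11 + 1 = 12.
Step 4: advance 9 -> fork_pos = 12 + 9 = 21.
Step 5: advance 5 -> fork_pos = 21 + 5 = 26.
Unwound prefix: template[0:26] = AGTACACGCCCGCAGAGGAGGCTCAC
Complement it base by base (A<->T, C<->G), keeping left-to-right order:
  [0:5] AGTAC -> TCATG
  [5:10] ACGCC -> TGCGG
  [10:15] CGCAG -> GCGTC
  [15:20] AGGAG -> TCCTC
  [20:25] GCTCA -> CGAGT
  [25:26] C -> G
Concatenate: TCATGTGCGGGCGTCTCCTCCGAGTG (length 26; written aligned with the template, i.e. 3'->5').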